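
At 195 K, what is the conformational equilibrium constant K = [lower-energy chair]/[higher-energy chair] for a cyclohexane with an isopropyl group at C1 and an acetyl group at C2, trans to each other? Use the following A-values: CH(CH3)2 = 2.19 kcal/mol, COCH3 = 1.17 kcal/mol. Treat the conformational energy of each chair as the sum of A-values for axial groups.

K ≈ 5836

C1 and C2 have opposite parity, so for the trans isomer the two substituents are e,e in one chair and a,a in the other.
Chair I (isopropyl axial, acetyl axial): E = 3.36 kcal/mol; chair II (isopropyl equatorial, acetyl equatorial): E = 0.00 kcal/mol.
ΔG = 3.36 kcal/mol between the two chairs.
K = exp(ΔG/RT) with R = 1.987×10⁻³ kcal mol⁻¹ K⁻¹ and T = 195 K gives K ≈ 5.84e+03.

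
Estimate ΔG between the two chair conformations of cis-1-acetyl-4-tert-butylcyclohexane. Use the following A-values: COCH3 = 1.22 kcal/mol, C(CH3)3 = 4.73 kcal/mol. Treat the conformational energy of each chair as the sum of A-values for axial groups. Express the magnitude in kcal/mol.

C1 and C4 have opposite parity, so for the cis isomer the two substituents are one axial and one equatorial in each chair.
Chair I (acetyl axial, tert-butyl equatorial): E = 1.22 kcal/mol.
Chair II (acetyl equatorial, tert-butyl axial): E = 4.73 kcal/mol.
ΔE = 4.73 − 1.22 = 3.51 kcal/mol; chair I is more stable.

3.51 kcal/mol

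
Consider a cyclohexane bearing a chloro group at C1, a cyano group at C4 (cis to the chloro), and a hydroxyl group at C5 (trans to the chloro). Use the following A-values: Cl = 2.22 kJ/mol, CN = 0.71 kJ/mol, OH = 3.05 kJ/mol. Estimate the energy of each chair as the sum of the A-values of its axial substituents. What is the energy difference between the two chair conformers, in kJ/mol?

Chair I (chloro axial, cyano equatorial, hydroxyl equatorial): E = 2.22 kJ/mol.
Chair II (chloro equatorial, cyano axial, hydroxyl axial): E = 3.76 kJ/mol.
ΔE = 3.76 − 2.22 = 1.54 kJ/mol; chair I is more stable.

1.54 kJ/mol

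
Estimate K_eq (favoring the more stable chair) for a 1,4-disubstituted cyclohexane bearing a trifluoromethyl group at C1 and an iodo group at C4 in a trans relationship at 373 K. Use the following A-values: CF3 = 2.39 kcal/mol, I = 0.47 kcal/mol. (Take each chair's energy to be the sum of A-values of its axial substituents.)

K ≈ 47.4

C1 and C4 have opposite parity, so for the trans isomer the two substituents are e,e in one chair and a,a in the other.
Chair I (trifluoromethyl axial, iodo axial): E = 2.86 kcal/mol; chair II (trifluoromethyl equatorial, iodo equatorial): E = 0.00 kcal/mol.
ΔG = 2.86 kcal/mol between the two chairs.
K = exp(ΔG/RT) with R = 1.987×10⁻³ kcal mol⁻¹ K⁻¹ and T = 373 K gives K ≈ 47.4.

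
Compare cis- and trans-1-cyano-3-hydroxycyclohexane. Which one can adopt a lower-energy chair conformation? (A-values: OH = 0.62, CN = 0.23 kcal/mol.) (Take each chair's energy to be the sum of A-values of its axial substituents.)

cis

At 1,3 positions (parity same): cis → (e,e or a,a); trans → (a,e or e,a).
Best chair for cis: E = 0.00 kcal/mol; best chair for trans: E = 0.23 kcal/mol.
The cis isomer is lower by 0.23 kcal/mol.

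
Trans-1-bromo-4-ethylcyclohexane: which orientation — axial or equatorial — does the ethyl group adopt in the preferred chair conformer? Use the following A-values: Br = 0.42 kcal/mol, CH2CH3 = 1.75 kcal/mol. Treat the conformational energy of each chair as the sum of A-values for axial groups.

equatorial

C1 and C4 have opposite parity, so for the trans isomer the two substituents are e,e in one chair and a,a in the other.
Chair I (bromo axial, ethyl axial): E = 2.17 kcal/mol.
Chair II (bromo equatorial, ethyl equatorial): E = 0.00 kcal/mol.
Chair II is the more stable (lower-energy) conformer, and in that chair the ethyl group is equatorial.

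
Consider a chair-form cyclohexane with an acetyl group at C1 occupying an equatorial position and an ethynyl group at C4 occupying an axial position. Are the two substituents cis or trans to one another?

C1 and C4 have opposite parity, so their axial bonds point in opposite directions.
With opposite-parity carbons, two substituents on the same face are one axial and one equatorial; opposite faces give both axial or both equatorial.
Here the groups are equatorial/axial → same face → cis.

cis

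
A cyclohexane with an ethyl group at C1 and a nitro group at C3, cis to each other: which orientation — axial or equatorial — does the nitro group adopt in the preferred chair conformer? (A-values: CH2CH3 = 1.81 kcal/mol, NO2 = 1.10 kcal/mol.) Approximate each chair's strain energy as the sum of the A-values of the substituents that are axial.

C1 and C3 have the same parity, so for the cis isomer the two substituents are e,e in one chair and a,a in the other.
Chair I (ethyl axial, nitro axial): E = 2.91 kcal/mol.
Chair II (ethyl equatorial, nitro equatorial): E = 0.00 kcal/mol.
Chair II is the more stable (lower-energy) conformer, and in that chair the nitro group is equatorial.

equatorial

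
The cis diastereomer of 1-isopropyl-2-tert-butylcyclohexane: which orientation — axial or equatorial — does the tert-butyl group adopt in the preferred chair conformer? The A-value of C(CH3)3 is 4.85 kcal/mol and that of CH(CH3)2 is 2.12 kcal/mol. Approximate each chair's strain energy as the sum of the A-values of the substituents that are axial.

equatorial

C1 and C2 have opposite parity, so for the cis isomer the two substituents are one axial and one equatorial in each chair.
Chair I (tert-butyl axial, isopropyl equatorial): E = 4.85 kcal/mol.
Chair II (tert-butyl equatorial, isopropyl axial): E = 2.12 kcal/mol.
Chair II is the more stable (lower-energy) conformer, and in that chair the tert-butyl group is equatorial.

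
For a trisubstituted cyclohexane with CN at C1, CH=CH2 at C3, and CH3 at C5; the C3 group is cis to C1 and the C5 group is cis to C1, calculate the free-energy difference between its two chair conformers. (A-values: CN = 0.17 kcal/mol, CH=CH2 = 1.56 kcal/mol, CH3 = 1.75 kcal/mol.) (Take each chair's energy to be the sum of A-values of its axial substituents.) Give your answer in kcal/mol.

3.48 kcal/mol

Chair I (cyano axial, vinyl axial, methyl axial): E = 3.48 kcal/mol.
Chair II (cyano equatorial, vinyl equatorial, methyl equatorial): E = 0.00 kcal/mol.
ΔE = 3.48 − 0.00 = 3.48 kcal/mol; chair II is more stable.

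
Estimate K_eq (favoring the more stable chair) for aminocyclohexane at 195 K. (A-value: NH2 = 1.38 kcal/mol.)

One chair has the amino group axial (E = 1.38 kcal/mol) and the other has it equatorial (E = 0).
ΔG = 1.38 kcal/mol between the two chairs.
K = exp(ΔG/RT) with R = 1.987×10⁻³ kcal mol⁻¹ K⁻¹ and T = 195 K gives K ≈ 35.2.

K ≈ 35.2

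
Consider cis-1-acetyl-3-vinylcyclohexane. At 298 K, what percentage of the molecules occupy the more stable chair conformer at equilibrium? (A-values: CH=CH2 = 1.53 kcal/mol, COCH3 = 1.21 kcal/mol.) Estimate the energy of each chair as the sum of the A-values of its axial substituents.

C1 and C3 have the same parity, so for the cis isomer the two substituents are e,e in one chair and a,a in the other.
Chair I (vinyl axial, acetyl axial): E = 2.74 kcal/mol; chair II (vinyl equatorial, acetyl equatorial): E = 0.00 kcal/mol.
ΔG = 2.74 kcal/mol between the two chairs.
K = exp(ΔG/RT) with R = 1.987×10⁻³ kcal mol⁻¹ K⁻¹ and T = 298 K gives K ≈ 102.
Fraction in the lower-energy chair = K/(K+1) = 99.0%.

99.0%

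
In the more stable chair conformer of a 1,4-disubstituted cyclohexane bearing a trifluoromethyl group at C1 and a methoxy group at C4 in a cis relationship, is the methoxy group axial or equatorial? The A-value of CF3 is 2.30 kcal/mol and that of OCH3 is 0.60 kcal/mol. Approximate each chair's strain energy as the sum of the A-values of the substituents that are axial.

C1 and C4 have opposite parity, so for the cis isomer the two substituents are one axial and one equatorial in each chair.
Chair I (trifluoromethyl axial, methoxy equatorial): E = 2.30 kcal/mol.
Chair II (trifluoromethyl equatorial, methoxy axial): E = 0.60 kcal/mol.
Chair II is the more stable (lower-energy) conformer, and in that chair the methoxy group is axial.

axial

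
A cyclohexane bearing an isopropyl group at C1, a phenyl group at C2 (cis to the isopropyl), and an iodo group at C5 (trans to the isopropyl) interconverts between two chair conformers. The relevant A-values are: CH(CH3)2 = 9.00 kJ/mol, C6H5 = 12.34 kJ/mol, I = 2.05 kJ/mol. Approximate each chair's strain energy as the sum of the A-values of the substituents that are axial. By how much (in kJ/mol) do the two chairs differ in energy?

Chair I (isopropyl axial, phenyl equatorial, iodo equatorial): E = 9.00 kJ/mol.
Chair II (isopropyl equatorial, phenyl axial, iodo axial): E = 14.39 kJ/mol.
ΔE = 14.39 − 9.00 = 5.39 kJ/mol; chair I is more stable.

5.39 kJ/mol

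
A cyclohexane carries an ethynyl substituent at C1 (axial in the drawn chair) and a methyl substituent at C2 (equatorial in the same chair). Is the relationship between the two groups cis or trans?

cis

C1 and C2 have opposite parity, so their axial bonds point in opposite directions.
With opposite-parity carbons, two substituents on the same face are one axial and one equatorial; opposite faces give both axial or both equatorial.
Here the groups are axial/equatorial → same face → cis.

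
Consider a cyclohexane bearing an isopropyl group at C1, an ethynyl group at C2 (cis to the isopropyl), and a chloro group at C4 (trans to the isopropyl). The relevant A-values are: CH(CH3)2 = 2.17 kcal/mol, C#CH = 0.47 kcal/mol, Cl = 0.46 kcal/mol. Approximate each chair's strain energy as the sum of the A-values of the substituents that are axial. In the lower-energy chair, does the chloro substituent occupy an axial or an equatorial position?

Chair I (isopropyl axial, ethynyl equatorial, chloro axial): E = 2.63 kcal/mol.
Chair II (isopropyl equatorial, ethynyl axial, chloro equatorial): E = 0.47 kcal/mol.
Chair II is the more stable (lower-energy) conformer, and in that chair the chloro group is equatorial.

equatorial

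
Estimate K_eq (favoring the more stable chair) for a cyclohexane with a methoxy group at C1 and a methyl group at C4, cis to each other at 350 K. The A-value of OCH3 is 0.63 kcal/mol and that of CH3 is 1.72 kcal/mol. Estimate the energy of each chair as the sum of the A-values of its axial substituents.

K ≈ 4.79

C1 and C4 have opposite parity, so for the cis isomer the two substituents are one axial and one equatorial in each chair.
Chair I (methoxy axial, methyl equatorial): E = 0.63 kcal/mol; chair II (methoxy equatorial, methyl axial): E = 1.72 kcal/mol.
ΔG = 1.09 kcal/mol between the two chairs.
K = exp(ΔG/RT) with R = 1.987×10⁻³ kcal mol⁻¹ K⁻¹ and T = 350 K gives K ≈ 4.79.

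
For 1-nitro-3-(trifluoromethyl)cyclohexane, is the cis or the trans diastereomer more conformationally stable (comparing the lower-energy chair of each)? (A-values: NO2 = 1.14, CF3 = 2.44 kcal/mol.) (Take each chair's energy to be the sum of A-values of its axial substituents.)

At 1,3 positions (parity same): cis → (e,e or a,a); trans → (a,e or e,a).
Best chair for cis: E = 0.00 kcal/mol; best chair for trans: E = 1.14 kcal/mol.
The cis isomer is lower by 1.14 kcal/mol.

cis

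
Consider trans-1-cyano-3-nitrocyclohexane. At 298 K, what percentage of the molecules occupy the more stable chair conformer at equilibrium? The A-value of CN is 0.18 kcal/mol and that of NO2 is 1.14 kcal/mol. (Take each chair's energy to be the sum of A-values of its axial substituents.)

C1 and C3 have the same parity, so for the trans isomer the two substituents are one axial and one equatorial in each chair.
Chair I (cyano axial, nitro equatorial): E = 0.18 kcal/mol; chair II (cyano equatorial, nitro axial): E = 1.14 kcal/mol.
ΔG = 0.96 kcal/mol between the two chairs.
K = exp(ΔG/RT) with R = 1.987×10⁻³ kcal mol⁻¹ K⁻¹ and T = 298 K gives K ≈ 5.06.
Fraction in the lower-energy chair = K/(K+1) = 83.5%.

83.5%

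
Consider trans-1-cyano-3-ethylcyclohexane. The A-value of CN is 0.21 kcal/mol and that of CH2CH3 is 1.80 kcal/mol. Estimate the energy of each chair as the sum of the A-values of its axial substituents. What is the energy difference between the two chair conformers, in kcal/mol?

C1 and C3 have the same parity, so for the trans isomer the two substituents are one axial and one equatorial in each chair.
Chair I (cyano axial, ethyl equatorial): E = 0.21 kcal/mol.
Chair II (cyano equatorial, ethyl axial): E = 1.80 kcal/mol.
ΔE = 1.80 − 0.21 = 1.59 kcal/mol; chair I is more stable.

1.59 kcal/mol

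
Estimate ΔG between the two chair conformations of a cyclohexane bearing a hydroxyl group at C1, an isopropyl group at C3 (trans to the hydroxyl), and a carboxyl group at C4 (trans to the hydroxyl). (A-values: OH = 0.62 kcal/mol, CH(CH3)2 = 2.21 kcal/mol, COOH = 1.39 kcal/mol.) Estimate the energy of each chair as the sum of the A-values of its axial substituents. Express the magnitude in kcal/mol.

Chair I (hydroxyl axial, isopropyl equatorial, carboxyl axial): E = 2.01 kcal/mol.
Chair II (hydroxyl equatorial, isopropyl axial, carboxyl equatorial): E = 2.21 kcal/mol.
ΔE = 2.21 − 2.01 = 0.20 kcal/mol; chair I is more stable.

0.20 kcal/mol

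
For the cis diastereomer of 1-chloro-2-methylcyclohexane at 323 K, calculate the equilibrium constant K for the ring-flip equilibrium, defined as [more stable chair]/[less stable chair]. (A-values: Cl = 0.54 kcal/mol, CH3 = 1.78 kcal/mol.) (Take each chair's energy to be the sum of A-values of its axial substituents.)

C1 and C2 have opposite parity, so for the cis isomer the two substituents are one axial and one equatorial in each chair.
Chair I (chloro axial, methyl equatorial): E = 0.54 kcal/mol; chair II (chloro equatorial, methyl axial): E = 1.78 kcal/mol.
ΔG = 1.24 kcal/mol between the two chairs.
K = exp(ΔG/RT) with R = 1.987×10⁻³ kcal mol⁻¹ K⁻¹ and T = 323 K gives K ≈ 6.9.

K ≈ 6.90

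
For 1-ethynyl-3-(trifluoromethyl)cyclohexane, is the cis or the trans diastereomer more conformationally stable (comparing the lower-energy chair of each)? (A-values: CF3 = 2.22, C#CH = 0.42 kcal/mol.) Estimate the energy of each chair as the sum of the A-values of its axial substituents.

cis

At 1,3 positions (parity same): cis → (e,e or a,a); trans → (a,e or e,a).
Best chair for cis: E = 0.00 kcal/mol; best chair for trans: E = 0.42 kcal/mol.
The cis isomer is lower by 0.42 kcal/mol.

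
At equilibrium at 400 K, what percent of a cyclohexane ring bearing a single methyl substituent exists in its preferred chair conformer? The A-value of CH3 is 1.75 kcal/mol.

90.0%

One chair has the methyl group axial (E = 1.75 kcal/mol) and the other has it equatorial (E = 0).
ΔG = 1.75 kcal/mol between the two chairs.
K = exp(ΔG/RT) with R = 1.987×10⁻³ kcal mol⁻¹ K⁻¹ and T = 400 K gives K ≈ 9.04.
Fraction in the lower-energy chair = K/(K+1) = 90.0%.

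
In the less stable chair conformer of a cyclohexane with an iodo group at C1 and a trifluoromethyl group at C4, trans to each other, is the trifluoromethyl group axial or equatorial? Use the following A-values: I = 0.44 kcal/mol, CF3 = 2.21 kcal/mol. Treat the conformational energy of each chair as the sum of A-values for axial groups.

C1 and C4 have opposite parity, so for the trans isomer the two substituents are e,e in one chair and a,a in the other.
Chair I (iodo axial, trifluoromethyl axial): E = 2.65 kcal/mol.
Chair II (iodo equatorial, trifluoromethyl equatorial): E = 0.00 kcal/mol.
Chair I is the less stable (higher-energy) conformer, and in that chair the trifluoromethyl group is axial.

axial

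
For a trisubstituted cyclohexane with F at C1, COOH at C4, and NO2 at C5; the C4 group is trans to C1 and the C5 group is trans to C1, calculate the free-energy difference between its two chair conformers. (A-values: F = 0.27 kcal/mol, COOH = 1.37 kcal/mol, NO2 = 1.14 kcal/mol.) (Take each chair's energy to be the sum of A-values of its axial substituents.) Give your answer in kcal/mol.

Chair I (fluoro axial, carboxyl axial, nitro equatorial): E = 1.64 kcal/mol.
Chair II (fluoro equatorial, carboxyl equatorial, nitro axial): E = 1.14 kcal/mol.
ΔE = 1.64 − 1.14 = 0.50 kcal/mol; chair II is more stable.

0.50 kcal/mol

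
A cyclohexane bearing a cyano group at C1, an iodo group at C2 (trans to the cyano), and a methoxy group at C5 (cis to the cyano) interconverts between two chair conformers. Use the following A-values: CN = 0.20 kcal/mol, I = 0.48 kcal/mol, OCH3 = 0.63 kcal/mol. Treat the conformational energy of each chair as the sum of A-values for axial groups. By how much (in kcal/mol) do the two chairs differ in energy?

1.31 kcal/mol

Chair I (cyano axial, iodo axial, methoxy axial): E = 1.31 kcal/mol.
Chair II (cyano equatorial, iodo equatorial, methoxy equatorial): E = 0.00 kcal/mol.
ΔE = 1.31 − 0.00 = 1.31 kcal/mol; chair II is more stable.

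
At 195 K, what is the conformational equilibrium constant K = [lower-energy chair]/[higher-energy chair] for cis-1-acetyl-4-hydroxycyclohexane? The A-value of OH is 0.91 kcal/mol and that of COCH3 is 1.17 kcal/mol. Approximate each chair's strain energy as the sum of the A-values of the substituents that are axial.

K ≈ 1.96

C1 and C4 have opposite parity, so for the cis isomer the two substituents are one axial and one equatorial in each chair.
Chair I (hydroxyl axial, acetyl equatorial): E = 0.91 kcal/mol; chair II (hydroxyl equatorial, acetyl axial): E = 1.17 kcal/mol.
ΔG = 0.26 kcal/mol between the two chairs.
K = exp(ΔG/RT) with R = 1.987×10⁻³ kcal mol⁻¹ K⁻¹ and T = 195 K gives K ≈ 1.96.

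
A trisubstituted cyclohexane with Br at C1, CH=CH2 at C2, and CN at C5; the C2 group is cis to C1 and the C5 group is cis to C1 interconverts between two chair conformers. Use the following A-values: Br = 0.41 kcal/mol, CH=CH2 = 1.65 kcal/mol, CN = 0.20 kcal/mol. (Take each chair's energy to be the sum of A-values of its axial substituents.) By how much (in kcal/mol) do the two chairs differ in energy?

1.04 kcal/mol

Chair I (bromo axial, vinyl equatorial, cyano axial): E = 0.61 kcal/mol.
Chair II (bromo equatorial, vinyl axial, cyano equatorial): E = 1.65 kcal/mol.
ΔE = 1.65 − 0.61 = 1.04 kcal/mol; chair I is more stable.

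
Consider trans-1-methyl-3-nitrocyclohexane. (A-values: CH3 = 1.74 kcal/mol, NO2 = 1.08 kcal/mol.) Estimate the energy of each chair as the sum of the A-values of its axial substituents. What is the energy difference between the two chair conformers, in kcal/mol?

C1 and C3 have the same parity, so for the trans isomer the two substituents are one axial and one equatorial in each chair.
Chair I (methyl axial, nitro equatorial): E = 1.74 kcal/mol.
Chair II (methyl equatorial, nitro axial): E = 1.08 kcal/mol.
ΔE = 1.74 − 1.08 = 0.66 kcal/mol; chair II is more stable.

0.66 kcal/mol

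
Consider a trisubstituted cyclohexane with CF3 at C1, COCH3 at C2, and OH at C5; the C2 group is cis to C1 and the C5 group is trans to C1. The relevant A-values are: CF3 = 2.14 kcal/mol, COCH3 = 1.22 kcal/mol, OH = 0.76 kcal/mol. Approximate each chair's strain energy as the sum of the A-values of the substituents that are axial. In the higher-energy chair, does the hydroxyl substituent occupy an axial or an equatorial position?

equatorial

Chair I (trifluoromethyl axial, acetyl equatorial, hydroxyl equatorial): E = 2.14 kcal/mol.
Chair II (trifluoromethyl equatorial, acetyl axial, hydroxyl axial): E = 1.98 kcal/mol.
Chair I is the less stable (higher-energy) conformer, and in that chair the hydroxyl group is equatorial.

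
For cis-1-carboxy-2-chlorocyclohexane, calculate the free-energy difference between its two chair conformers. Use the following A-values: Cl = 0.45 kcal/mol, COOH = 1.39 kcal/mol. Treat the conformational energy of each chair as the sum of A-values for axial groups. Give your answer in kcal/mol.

C1 and C2 have opposite parity, so for the cis isomer the two substituents are one axial and one equatorial in each chair.
Chair I (chloro axial, carboxyl equatorial): E = 0.45 kcal/mol.
Chair II (chloro equatorial, carboxyl axial): E = 1.39 kcal/mol.
ΔE = 1.39 − 0.45 = 0.94 kcal/mol; chair I is more stable.

0.94 kcal/mol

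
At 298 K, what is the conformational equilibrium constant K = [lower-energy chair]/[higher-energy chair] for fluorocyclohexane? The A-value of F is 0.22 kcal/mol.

One chair has the fluoro group axial (E = 0.22 kcal/mol) and the other has it equatorial (E = 0).
ΔG = 0.22 kcal/mol between the two chairs.
K = exp(ΔG/RT) with R = 1.987×10⁻³ kcal mol⁻¹ K⁻¹ and T = 298 K gives K ≈ 1.45.

K ≈ 1.45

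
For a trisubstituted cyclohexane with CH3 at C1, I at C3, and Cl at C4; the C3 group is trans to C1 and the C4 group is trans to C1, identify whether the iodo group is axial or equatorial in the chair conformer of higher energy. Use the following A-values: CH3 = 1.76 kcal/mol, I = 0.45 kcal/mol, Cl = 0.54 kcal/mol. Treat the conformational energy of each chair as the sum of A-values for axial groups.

equatorial

Chair I (methyl axial, iodo equatorial, chloro axial): E = 2.30 kcal/mol.
Chair II (methyl equatorial, iodo axial, chloro equatorial): E = 0.45 kcal/mol.
Chair I is the less stable (higher-energy) conformer, and in that chair the iodo group is equatorial.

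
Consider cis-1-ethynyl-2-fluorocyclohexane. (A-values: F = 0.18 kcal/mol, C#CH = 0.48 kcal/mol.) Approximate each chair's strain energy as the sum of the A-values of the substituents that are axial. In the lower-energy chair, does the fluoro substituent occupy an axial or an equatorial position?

C1 and C2 have opposite parity, so for the cis isomer the two substituents are one axial and one equatorial in each chair.
Chair I (fluoro axial, ethynyl equatorial): E = 0.18 kcal/mol.
Chair II (fluoro equatorial, ethynyl axial): E = 0.48 kcal/mol.
Chair I is the more stable (lower-energy) conformer, and in that chair the fluoro group is axial.

axial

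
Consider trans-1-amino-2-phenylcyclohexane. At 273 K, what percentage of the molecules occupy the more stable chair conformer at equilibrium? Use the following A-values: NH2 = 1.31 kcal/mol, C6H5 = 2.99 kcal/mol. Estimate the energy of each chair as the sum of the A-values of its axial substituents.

100.0%

C1 and C2 have opposite parity, so for the trans isomer the two substituents are e,e in one chair and a,a in the other.
Chair I (amino axial, phenyl axial): E = 4.30 kcal/mol; chair II (amino equatorial, phenyl equatorial): E = 0.00 kcal/mol.
ΔG = 4.30 kcal/mol between the two chairs.
K = exp(ΔG/RT) with R = 1.987×10⁻³ kcal mol⁻¹ K⁻¹ and T = 273 K gives K ≈ 2.77e+03.
Fraction in the lower-energy chair = K/(K+1) = 100.0%.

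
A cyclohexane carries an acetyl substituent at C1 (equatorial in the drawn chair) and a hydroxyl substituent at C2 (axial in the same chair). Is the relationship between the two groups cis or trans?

cis

C1 and C2 have opposite parity, so their axial bonds point in opposite directions.
With opposite-parity carbons, two substituents on the same face are one axial and one equatorial; opposite faces give both axial or both equatorial.
Here the groups are equatorial/axial → same face → cis.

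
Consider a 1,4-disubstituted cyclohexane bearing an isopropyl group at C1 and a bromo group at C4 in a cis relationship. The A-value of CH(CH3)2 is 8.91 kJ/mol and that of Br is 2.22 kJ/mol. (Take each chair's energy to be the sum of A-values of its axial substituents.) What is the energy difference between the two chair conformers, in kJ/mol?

6.69 kJ/mol

C1 and C4 have opposite parity, so for the cis isomer the two substituents are one axial and one equatorial in each chair.
Chair I (isopropyl axial, bromo equatorial): E = 8.91 kJ/mol.
Chair II (isopropyl equatorial, bromo axial): E = 2.22 kJ/mol.
ΔE = 8.91 − 2.22 = 6.69 kJ/mol; chair II is more stable.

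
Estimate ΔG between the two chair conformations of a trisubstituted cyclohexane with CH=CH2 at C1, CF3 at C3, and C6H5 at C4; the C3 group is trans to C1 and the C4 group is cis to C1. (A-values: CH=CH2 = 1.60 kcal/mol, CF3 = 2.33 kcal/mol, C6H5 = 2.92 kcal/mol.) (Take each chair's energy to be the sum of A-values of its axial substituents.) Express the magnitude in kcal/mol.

3.65 kcal/mol

Chair I (vinyl axial, trifluoromethyl equatorial, phenyl equatorial): E = 1.60 kcal/mol.
Chair II (vinyl equatorial, trifluoromethyl axial, phenyl axial): E = 5.25 kcal/mol.
ΔE = 5.25 − 1.60 = 3.65 kcal/mol; chair I is more stable.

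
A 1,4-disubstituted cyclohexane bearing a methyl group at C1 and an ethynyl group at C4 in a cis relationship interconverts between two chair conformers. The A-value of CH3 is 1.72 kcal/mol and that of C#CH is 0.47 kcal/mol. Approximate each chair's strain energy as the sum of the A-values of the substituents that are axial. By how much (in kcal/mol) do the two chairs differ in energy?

1.25 kcal/mol

C1 and C4 have opposite parity, so for the cis isomer the two substituents are one axial and one equatorial in each chair.
Chair I (methyl axial, ethynyl equatorial): E = 1.72 kcal/mol.
Chair II (methyl equatorial, ethynyl axial): E = 0.47 kcal/mol.
ΔE = 1.72 − 0.47 = 1.25 kcal/mol; chair II is more stable.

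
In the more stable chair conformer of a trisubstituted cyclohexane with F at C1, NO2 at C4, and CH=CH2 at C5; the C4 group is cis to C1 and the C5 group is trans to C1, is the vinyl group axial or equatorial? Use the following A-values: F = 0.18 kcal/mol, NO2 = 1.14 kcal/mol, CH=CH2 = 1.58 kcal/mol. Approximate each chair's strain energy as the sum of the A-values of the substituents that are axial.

equatorial

Chair I (fluoro axial, nitro equatorial, vinyl equatorial): E = 0.18 kcal/mol.
Chair II (fluoro equatorial, nitro axial, vinyl axial): E = 2.72 kcal/mol.
Chair I is the more stable (lower-energy) conformer, and in that chair the vinyl group is equatorial.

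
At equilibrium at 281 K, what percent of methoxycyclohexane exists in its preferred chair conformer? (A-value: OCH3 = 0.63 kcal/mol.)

75.6%

One chair has the methoxy group axial (E = 0.63 kcal/mol) and the other has it equatorial (E = 0).
ΔG = 0.63 kcal/mol between the two chairs.
K = exp(ΔG/RT) with R = 1.987×10⁻³ kcal mol⁻¹ K⁻¹ and T = 281 K gives K ≈ 3.09.
Fraction in the lower-energy chair = K/(K+1) = 75.6%.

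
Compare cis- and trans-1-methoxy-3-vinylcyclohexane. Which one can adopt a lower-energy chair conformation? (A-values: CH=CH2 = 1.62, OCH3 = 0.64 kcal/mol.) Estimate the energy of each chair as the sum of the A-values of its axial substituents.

At 1,3 positions (parity same): cis → (e,e or a,a); trans → (a,e or e,a).
Best chair for cis: E = 0.00 kcal/mol; best chair for trans: E = 0.64 kcal/mol.
The cis isomer is lower by 0.64 kcal/mol.

cis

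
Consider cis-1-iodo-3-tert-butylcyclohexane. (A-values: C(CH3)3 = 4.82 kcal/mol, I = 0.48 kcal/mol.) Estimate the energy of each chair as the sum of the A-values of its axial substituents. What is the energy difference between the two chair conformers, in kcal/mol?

C1 and C3 have the same parity, so for the cis isomer the two substituents are e,e in one chair and a,a in the other.
Chair I (tert-butyl axial, iodo axial): E = 5.30 kcal/mol.
Chair II (tert-butyl equatorial, iodo equatorial): E = 0.00 kcal/mol.
ΔE = 5.30 − 0.00 = 5.30 kcal/mol; chair II is more stable.

5.30 kcal/mol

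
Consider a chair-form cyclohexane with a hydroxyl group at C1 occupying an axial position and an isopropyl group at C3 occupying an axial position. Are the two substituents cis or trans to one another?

C1 and C3 have the same parity, so their axial bonds point in the same direction.
With same-parity carbons, two substituents on the same face are both axial or both equatorial; opposite faces give one of each.
Here the groups are axial/axial → same face → cis.

cis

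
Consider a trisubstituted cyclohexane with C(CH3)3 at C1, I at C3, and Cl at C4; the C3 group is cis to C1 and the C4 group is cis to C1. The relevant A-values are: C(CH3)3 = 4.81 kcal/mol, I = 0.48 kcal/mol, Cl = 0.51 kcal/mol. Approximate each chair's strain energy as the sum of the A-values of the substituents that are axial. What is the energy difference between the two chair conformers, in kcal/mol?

Chair I (tert-butyl axial, iodo axial, chloro equatorial): E = 5.29 kcal/mol.
Chair II (tert-butyl equatorial, iodo equatorial, chloro axial): E = 0.51 kcal/mol.
ΔE = 5.29 − 0.51 = 4.78 kcal/mol; chair II is more stable.

4.78 kcal/mol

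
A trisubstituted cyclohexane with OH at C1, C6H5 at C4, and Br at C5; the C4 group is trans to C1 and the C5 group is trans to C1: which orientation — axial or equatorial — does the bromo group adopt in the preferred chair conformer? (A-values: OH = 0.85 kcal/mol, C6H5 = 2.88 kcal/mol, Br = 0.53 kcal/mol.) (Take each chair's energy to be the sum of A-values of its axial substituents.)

axial

Chair I (hydroxyl axial, phenyl axial, bromo equatorial): E = 3.73 kcal/mol.
Chair II (hydroxyl equatorial, phenyl equatorial, bromo axial): E = 0.53 kcal/mol.
Chair II is the more stable (lower-energy) conformer, and in that chair the bromo group is axial.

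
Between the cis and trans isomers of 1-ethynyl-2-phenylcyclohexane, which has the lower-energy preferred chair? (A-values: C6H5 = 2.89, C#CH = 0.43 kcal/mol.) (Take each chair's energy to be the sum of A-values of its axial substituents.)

At 1,2 positions (parity opposite): cis → (a,e or e,a); trans → (e,e or a,a).
Best chair for cis: E = 0.43 kcal/mol; best chair for trans: E = 0.00 kcal/mol.
The trans isomer is lower by 0.43 kcal/mol.

trans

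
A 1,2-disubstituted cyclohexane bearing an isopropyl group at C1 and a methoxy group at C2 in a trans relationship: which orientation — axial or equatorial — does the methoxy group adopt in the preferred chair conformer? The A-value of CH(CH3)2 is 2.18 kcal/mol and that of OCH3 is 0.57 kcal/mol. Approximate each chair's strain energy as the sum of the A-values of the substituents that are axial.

C1 and C2 have opposite parity, so for the trans isomer the two substituents are e,e in one chair and a,a in the other.
Chair I (isopropyl axial, methoxy axial): E = 2.75 kcal/mol.
Chair II (isopropyl equatorial, methoxy equatorial): E = 0.00 kcal/mol.
Chair II is the more stable (lower-energy) conformer, and in that chair the methoxy group is equatorial.

equatorial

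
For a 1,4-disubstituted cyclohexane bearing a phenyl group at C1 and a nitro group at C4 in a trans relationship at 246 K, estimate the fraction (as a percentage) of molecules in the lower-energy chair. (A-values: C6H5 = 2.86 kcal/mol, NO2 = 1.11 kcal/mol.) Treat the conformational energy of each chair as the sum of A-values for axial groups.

C1 and C4 have opposite parity, so for the trans isomer the two substituents are e,e in one chair and a,a in the other.
Chair I (phenyl axial, nitro axial): E = 3.97 kcal/mol; chair II (phenyl equatorial, nitro equatorial): E = 0.00 kcal/mol.
ΔG = 3.97 kcal/mol between the two chairs.
K = exp(ΔG/RT) with R = 1.987×10⁻³ kcal mol⁻¹ K⁻¹ and T = 246 K gives K ≈ 3.37e+03.
Fraction in the lower-energy chair = K/(K+1) = 100.0%.

100.0%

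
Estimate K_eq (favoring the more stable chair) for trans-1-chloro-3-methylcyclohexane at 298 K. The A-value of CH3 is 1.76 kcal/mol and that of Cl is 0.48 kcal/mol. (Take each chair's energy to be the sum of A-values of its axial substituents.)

C1 and C3 have the same parity, so for the trans isomer the two substituents are one axial and one equatorial in each chair.
Chair I (methyl axial, chloro equatorial): E = 1.76 kcal/mol; chair II (methyl equatorial, chloro axial): E = 0.48 kcal/mol.
ΔG = 1.28 kcal/mol between the two chairs.
K = exp(ΔG/RT) with R = 1.987×10⁻³ kcal mol⁻¹ K⁻¹ and T = 298 K gives K ≈ 8.69.

K ≈ 8.69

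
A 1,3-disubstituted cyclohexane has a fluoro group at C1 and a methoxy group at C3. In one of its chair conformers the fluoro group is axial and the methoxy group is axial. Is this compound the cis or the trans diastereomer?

cis

C1 and C3 have the same parity, so their axial bonds point in the same direction.
With same-parity carbons, two substituents on the same face are both axial or both equatorial; opposite faces give one of each.
Here the groups are axial/axial → same face → cis.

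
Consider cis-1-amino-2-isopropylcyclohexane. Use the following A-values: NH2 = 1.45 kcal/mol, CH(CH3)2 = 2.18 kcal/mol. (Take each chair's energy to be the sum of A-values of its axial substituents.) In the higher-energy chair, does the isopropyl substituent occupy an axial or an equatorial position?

axial

C1 and C2 have opposite parity, so for the cis isomer the two substituents are one axial and one equatorial in each chair.
Chair I (amino axial, isopropyl equatorial): E = 1.45 kcal/mol.
Chair II (amino equatorial, isopropyl axial): E = 2.18 kcal/mol.
Chair II is the less stable (higher-energy) conformer, and in that chair the isopropyl group is axial.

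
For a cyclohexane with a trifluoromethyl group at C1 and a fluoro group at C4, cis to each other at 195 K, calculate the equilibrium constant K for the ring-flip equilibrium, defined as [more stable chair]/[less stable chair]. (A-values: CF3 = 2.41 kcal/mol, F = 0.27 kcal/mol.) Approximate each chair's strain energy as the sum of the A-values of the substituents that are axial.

K ≈ 250

C1 and C4 have opposite parity, so for the cis isomer the two substituents are one axial and one equatorial in each chair.
Chair I (trifluoromethyl axial, fluoro equatorial): E = 2.41 kcal/mol; chair II (trifluoromethyl equatorial, fluoro axial): E = 0.27 kcal/mol.
ΔG = 2.14 kcal/mol between the two chairs.
K = exp(ΔG/RT) with R = 1.987×10⁻³ kcal mol⁻¹ K⁻¹ and T = 195 K gives K ≈ 250.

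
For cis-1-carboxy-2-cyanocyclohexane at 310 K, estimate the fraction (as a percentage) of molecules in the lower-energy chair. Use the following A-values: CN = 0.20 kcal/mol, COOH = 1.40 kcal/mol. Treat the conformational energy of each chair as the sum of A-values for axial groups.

87.5%

C1 and C2 have opposite parity, so for the cis isomer the two substituents are one axial and one equatorial in each chair.
Chair I (cyano axial, carboxyl equatorial): E = 0.20 kcal/mol; chair II (cyano equatorial, carboxyl axial): E = 1.40 kcal/mol.
ΔG = 1.20 kcal/mol between the two chairs.
K = exp(ΔG/RT) with R = 1.987×10⁻³ kcal mol⁻¹ K⁻¹ and T = 310 K gives K ≈ 7.02.
Fraction in the lower-energy chair = K/(K+1) = 87.5%.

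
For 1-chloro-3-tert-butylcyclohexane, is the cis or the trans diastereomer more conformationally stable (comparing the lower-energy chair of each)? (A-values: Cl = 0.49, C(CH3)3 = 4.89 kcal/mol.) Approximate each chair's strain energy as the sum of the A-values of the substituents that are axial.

At 1,3 positions (parity same): cis → (e,e or a,a); trans → (a,e or e,a).
Best chair for cis: E = 0.00 kcal/mol; best chair for trans: E = 0.49 kcal/mol.
The cis isomer is lower by 0.49 kcal/mol.

cis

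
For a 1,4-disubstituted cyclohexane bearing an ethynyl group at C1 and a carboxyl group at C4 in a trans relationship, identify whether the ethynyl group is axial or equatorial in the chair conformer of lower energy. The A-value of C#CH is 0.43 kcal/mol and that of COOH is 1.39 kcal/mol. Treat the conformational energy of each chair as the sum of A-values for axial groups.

equatorial

C1 and C4 have opposite parity, so for the trans isomer the two substituents are e,e in one chair and a,a in the other.
Chair I (ethynyl axial, carboxyl axial): E = 1.82 kcal/mol.
Chair II (ethynyl equatorial, carboxyl equatorial): E = 0.00 kcal/mol.
Chair II is the more stable (lower-energy) conformer, and in that chair the ethynyl group is equatorial.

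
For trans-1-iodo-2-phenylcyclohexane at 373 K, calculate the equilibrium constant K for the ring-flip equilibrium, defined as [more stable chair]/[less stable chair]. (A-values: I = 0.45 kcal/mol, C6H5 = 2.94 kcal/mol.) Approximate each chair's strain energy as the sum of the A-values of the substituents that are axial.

C1 and C2 have opposite parity, so for the trans isomer the two substituents are e,e in one chair and a,a in the other.
Chair I (iodo axial, phenyl axial): E = 3.39 kcal/mol; chair II (iodo equatorial, phenyl equatorial): E = 0.00 kcal/mol.
ΔG = 3.39 kcal/mol between the two chairs.
K = exp(ΔG/RT) with R = 1.987×10⁻³ kcal mol⁻¹ K⁻¹ and T = 373 K gives K ≈ 96.9.

K ≈ 96.9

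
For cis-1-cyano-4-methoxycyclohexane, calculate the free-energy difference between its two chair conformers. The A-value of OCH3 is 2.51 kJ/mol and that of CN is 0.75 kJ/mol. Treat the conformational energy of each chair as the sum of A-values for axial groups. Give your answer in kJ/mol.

1.76 kJ/mol

C1 and C4 have opposite parity, so for the cis isomer the two substituents are one axial and one equatorial in each chair.
Chair I (methoxy axial, cyano equatorial): E = 2.51 kJ/mol.
Chair II (methoxy equatorial, cyano axial): E = 0.75 kJ/mol.
ΔE = 2.51 − 0.75 = 1.76 kJ/mol; chair II is more stable.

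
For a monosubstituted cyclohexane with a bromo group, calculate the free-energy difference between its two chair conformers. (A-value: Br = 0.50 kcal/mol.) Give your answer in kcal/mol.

0.50 kcal/mol

A monosubstituted cyclohexane has one chair with the bromo group axial (E = A = 0.50 kcal/mol) and one with it equatorial (E = 0).
ΔE = 0.50 − 0 = 0.50 kcal/mol.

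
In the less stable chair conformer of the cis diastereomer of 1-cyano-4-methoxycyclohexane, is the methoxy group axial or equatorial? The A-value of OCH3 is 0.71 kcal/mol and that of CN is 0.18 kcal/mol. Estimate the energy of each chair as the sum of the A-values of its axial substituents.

C1 and C4 have opposite parity, so for the cis isomer the two substituents are one axial and one equatorial in each chair.
Chair I (methoxy axial, cyano equatorial): E = 0.71 kcal/mol.
Chair II (methoxy equatorial, cyano axial): E = 0.18 kcal/mol.
Chair I is the less stable (higher-energy) conformer, and in that chair the methoxy group is axial.

axial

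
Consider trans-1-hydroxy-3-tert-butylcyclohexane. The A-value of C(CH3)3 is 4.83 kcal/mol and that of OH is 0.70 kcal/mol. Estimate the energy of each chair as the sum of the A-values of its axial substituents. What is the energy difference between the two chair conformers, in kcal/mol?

4.13 kcal/mol

C1 and C3 have the same parity, so for the trans isomer the two substituents are one axial and one equatorial in each chair.
Chair I (tert-butyl axial, hydroxyl equatorial): E = 4.83 kcal/mol.
Chair II (tert-butyl equatorial, hydroxyl axial): E = 0.70 kcal/mol.
ΔE = 4.83 − 0.70 = 4.13 kcal/mol; chair II is more stable.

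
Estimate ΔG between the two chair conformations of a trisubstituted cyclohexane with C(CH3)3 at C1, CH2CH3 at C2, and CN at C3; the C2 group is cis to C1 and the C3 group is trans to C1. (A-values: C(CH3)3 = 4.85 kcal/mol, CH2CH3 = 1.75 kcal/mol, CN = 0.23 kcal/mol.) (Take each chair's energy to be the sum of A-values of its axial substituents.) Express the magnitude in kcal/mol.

2.87 kcal/mol

Chair I (tert-butyl axial, ethyl equatorial, cyano equatorial): E = 4.85 kcal/mol.
Chair II (tert-butyl equatorial, ethyl axial, cyano axial): E = 1.98 kcal/mol.
ΔE = 4.85 − 1.98 = 2.87 kcal/mol; chair II is more stable.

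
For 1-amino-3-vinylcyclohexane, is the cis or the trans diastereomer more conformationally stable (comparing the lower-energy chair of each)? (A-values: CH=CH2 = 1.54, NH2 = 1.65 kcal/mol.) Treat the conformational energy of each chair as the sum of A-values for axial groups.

At 1,3 positions (parity same): cis → (e,e or a,a); trans → (a,e or e,a).
Best chair for cis: E = 0.00 kcal/mol; best chair for trans: E = 1.54 kcal/mol.
The cis isomer is lower by 1.54 kcal/mol.

cis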